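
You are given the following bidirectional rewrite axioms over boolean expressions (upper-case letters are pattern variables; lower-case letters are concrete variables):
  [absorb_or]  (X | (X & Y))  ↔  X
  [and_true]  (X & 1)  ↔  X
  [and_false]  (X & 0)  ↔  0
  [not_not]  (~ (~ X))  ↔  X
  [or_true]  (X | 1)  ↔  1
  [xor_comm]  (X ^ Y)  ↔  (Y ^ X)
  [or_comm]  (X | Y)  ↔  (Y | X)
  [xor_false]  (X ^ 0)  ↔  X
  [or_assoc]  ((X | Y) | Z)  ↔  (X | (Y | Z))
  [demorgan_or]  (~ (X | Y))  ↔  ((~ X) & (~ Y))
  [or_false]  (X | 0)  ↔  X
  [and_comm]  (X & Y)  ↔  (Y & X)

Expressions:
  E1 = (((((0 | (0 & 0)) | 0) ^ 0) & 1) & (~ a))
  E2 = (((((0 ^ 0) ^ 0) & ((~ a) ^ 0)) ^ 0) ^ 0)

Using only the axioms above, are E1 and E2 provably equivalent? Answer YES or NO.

(1) ((((0 | (0 & 0)) | 0) ^ 0) & 1)  =[and_true →]=  (((0 | (0 & 0)) | 0) ^ 0)    ⊢ ((((0 | (0 & 0)) | 0) ^ 0) & (~ a))
(2) (0 | (0 & 0))  =[absorb_or →]=  0    ⊢ (((0 | 0) ^ 0) & (~ a))
(3) (0 | 0)  =[or_false →]=  0    ⊢ ((0 ^ 0) & (~ a))
(4) ((0 ^ 0) & (~ a))  =[xor_false ←]=  (((0 ^ 0) & (~ a)) ^ 0)
(5) 0  =[xor_false ←]=  (0 ^ 0)    ⊢ ((((0 ^ 0) ^ 0) & (~ a)) ^ 0)
(6) (~ a)  =[xor_false ←]=  ((~ a) ^ 0)    ⊢ ((((0 ^ 0) ^ 0) & ((~ a) ^ 0)) ^ 0)
(7) ((((0 ^ 0) ^ 0) & ((~ a) ^ 0)) ^ 0)  =[xor_false ←]=  (((((0 ^ 0) ^ 0) & ((~ a) ^ 0)) ^ 0) ^ 0)    ⊢ E2

YES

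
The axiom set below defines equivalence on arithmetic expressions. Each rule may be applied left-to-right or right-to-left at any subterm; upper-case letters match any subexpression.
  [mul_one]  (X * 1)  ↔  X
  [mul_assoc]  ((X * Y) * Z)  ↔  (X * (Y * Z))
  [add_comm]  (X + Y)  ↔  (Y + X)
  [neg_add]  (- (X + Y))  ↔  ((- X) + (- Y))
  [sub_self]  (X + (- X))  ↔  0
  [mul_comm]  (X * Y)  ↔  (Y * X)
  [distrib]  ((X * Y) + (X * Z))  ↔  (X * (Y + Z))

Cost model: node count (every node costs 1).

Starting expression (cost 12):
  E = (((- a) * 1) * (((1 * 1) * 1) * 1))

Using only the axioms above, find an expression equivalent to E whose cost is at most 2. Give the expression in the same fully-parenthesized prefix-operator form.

(- a)   [cost 2]

1. [mul_one →] ((1 * 1) * 1)  →  (1 * 1);  E = (((- a) * 1) * ((1 * 1) * 1))
2. [mul_one →] ((- a) * 1)  →  (- a);  E = ((- a) * ((1 * 1) * 1))
3. [mul_one →] ((1 * 1) * 1)  →  (1 * 1);  E = ((- a) * (1 * 1))
4. [mul_one →] (1 * 1)  →  1;  E = ((- a) * 1)
5. [mul_one →] ((- a) * 1)  →  (- a);  cost 2 ≤ 2, done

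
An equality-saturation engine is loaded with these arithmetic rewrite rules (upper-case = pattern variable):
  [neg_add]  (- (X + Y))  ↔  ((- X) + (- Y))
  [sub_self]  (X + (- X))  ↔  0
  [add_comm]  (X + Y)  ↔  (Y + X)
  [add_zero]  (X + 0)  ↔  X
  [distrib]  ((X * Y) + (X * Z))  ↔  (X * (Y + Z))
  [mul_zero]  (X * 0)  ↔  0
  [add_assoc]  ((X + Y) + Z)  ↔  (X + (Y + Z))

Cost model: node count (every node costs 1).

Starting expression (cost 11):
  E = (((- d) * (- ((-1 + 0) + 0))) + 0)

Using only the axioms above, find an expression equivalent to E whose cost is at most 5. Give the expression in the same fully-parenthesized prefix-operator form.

1. [add_zero →] (((- d) * (- ((-1 + 0) + 0))) + 0)  →  ((- d) * (- ((-1 + 0) + 0)))
2. [add_zero →] ((-1 + 0) + 0)  →  (-1 + 0);  E = ((- d) * (- (-1 + 0)))
3. [add_zero →] (-1 + 0)  →  -1;  cost 5 ≤ 5, done

((- d) * (- -1))   [cost 5]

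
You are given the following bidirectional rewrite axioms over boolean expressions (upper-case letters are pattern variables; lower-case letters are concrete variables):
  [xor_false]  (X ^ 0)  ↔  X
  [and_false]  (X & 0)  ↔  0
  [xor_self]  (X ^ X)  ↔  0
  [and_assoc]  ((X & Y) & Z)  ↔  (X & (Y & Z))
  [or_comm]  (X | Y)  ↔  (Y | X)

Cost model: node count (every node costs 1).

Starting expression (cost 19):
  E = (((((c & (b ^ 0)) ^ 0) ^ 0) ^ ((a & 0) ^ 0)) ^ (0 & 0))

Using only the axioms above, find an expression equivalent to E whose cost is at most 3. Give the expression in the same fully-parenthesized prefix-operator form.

(1) (b ^ 0)  =[xor_false →]=  b    ⊢ (((((c & b) ^ 0) ^ 0) ^ ((a & 0) ^ 0)) ^ (0 & 0))
(2) (((c & b) ^ 0) ^ 0)  =[xor_false →]=  ((c & b) ^ 0)    ⊢ ((((c & b) ^ 0) ^ ((a & 0) ^ 0)) ^ (0 & 0))
(3) (a & 0)  =[and_false →]=  0    ⊢ ((((c & b) ^ 0) ^ (0 ^ 0)) ^ (0 & 0))
(4) (0 ^ 0)  =[xor_false →]=  0    ⊢ ((((c & b) ^ 0) ^ 0) ^ (0 & 0))
(5) (0 & 0)  =[and_false →]=  0    ⊢ ((((c & b) ^ 0) ^ 0) ^ 0)
(6) ((c & b) ^ 0)  =[xor_false →]=  (c & b)    ⊢ (((c & b) ^ 0) ^ 0)
(7) (((c & b) ^ 0) ^ 0)  =[xor_false →]=  ((c & b) ^ 0)
(8) ((c & b) ^ 0)  =[xor_false →]=  (c & b)    ⊢ cost 3, within 3

(c & b)   [cost 3]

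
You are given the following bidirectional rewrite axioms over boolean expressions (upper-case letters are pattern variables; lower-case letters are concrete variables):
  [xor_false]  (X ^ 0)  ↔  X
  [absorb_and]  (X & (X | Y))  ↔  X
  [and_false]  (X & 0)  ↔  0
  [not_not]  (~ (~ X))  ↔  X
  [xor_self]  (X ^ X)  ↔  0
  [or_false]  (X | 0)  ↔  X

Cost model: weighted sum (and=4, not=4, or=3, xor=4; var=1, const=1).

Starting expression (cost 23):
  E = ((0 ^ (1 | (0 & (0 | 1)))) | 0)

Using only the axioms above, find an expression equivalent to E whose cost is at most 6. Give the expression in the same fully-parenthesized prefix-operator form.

1. [absorb_and →] (0 & (0 | 1))  →  0;  E = ((0 ^ (1 | 0)) | 0)
2. [or_false →] ((0 ^ (1 | 0)) | 0)  →  (0 ^ (1 | 0))
3. [or_false →] (1 | 0)  →  1;  cost 6 ≤ 6, done

(0 ^ 1)   [cost 6]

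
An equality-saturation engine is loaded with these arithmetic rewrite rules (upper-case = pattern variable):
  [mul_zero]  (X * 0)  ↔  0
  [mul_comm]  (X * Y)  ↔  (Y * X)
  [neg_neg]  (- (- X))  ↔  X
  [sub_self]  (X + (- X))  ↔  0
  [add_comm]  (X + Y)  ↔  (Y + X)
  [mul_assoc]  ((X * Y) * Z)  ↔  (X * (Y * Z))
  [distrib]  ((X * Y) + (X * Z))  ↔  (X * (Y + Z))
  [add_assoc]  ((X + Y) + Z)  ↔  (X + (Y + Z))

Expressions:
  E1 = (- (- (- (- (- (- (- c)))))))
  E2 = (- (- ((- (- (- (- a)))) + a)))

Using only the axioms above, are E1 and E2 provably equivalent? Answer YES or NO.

All listed rules preserve value, hence provable equivalence implies equal values everywhere; look for a separating assignment.
a=0, c=1 gives E1 ↦ -1, E2 ↦ 0; values differ ⇒ not provably equivalent.

NO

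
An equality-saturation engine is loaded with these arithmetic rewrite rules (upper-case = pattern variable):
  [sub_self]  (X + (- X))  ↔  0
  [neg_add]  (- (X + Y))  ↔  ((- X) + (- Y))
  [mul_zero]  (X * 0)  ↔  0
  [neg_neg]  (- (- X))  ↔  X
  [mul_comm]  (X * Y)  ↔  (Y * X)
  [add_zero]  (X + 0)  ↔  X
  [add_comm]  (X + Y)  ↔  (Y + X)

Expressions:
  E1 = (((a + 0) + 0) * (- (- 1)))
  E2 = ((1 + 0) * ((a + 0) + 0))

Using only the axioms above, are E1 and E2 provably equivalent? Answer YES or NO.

YES

(1) (a + 0)  =[add_zero →]=  a    ⊢ ((a + 0) * (- (- 1)))
(2) (a + 0)  =[add_zero →]=  a    ⊢ (a * (- (- 1)))
(3) (- (- 1))  =[neg_neg →]=  1    ⊢ (a * 1)
(4) a  =[add_zero ←]=  (a + 0)    ⊢ ((a + 0) * 1)
(5) ((a + 0) * 1)  =[mul_comm →]=  (1 * (a + 0))
(6) 1  =[add_zero ←]=  (1 + 0)    ⊢ ((1 + 0) * (a + 0))
(7) a  =[add_zero ←]=  (a + 0)    ⊢ E2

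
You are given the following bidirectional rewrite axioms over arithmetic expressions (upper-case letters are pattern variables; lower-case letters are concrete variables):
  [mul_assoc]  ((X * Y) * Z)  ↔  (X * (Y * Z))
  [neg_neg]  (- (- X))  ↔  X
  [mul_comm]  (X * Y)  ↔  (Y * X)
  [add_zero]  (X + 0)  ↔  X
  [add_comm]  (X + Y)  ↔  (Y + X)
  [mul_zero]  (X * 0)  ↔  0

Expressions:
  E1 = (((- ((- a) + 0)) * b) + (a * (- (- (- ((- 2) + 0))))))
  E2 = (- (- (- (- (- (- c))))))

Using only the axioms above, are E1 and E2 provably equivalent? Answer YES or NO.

NO

Every axiom is a valid identity, so a rewrite proof would force E1 and E2 to agree under every assignment.
At a=0, b=0, c=1: E1 = 0 but E2 = 1; they differ, so no derivation exists.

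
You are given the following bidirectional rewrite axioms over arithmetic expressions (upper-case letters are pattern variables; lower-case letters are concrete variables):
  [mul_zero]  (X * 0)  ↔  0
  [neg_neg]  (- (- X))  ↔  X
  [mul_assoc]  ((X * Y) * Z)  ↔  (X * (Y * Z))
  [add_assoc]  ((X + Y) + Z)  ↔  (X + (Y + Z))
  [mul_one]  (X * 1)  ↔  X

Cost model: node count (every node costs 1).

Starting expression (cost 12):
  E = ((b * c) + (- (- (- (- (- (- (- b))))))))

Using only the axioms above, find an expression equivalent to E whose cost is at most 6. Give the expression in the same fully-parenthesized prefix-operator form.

(1) (- (- (- (- (- (- b))))))  =[neg_neg →]=  (- (- (- (- b))))    ⊢ ((b * c) + (- (- (- (- (- b))))))
(2) (- (- (- b)))  =[neg_neg →]=  (- b)    ⊢ ((b * c) + (- (- (- b))))
(3) (- (- (- b)))  =[neg_neg →]=  (- b)    ⊢ cost 6, within 6

((b * c) + (- b))   [cost 6]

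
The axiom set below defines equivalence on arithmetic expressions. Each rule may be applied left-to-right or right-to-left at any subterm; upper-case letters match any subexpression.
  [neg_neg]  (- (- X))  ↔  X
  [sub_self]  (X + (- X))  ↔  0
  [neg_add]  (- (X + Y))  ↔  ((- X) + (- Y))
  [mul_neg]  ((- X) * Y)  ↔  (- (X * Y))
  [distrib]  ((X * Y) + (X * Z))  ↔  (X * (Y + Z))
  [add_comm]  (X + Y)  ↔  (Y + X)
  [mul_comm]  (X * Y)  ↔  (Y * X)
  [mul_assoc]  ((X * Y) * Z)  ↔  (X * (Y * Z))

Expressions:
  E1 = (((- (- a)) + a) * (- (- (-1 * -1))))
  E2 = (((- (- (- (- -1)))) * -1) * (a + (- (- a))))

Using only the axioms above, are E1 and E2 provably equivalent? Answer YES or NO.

(1) (- (- a))  =[neg_neg →]=  a    ⊢ ((a + a) * (- (- (-1 * -1))))
(2) (- (- (-1 * -1)))  =[neg_neg →]=  (-1 * -1)    ⊢ ((a + a) * (-1 * -1))
(3) ((a + a) * (-1 * -1))  =[mul_comm →]=  ((-1 * -1) * (a + a))
(4) a  =[neg_neg ←]=  (- (- a))    ⊢ ((-1 * -1) * (a + (- (- a))))
(5) -1  =[neg_neg ←]=  (- (- -1))    ⊢ (((- (- -1)) * -1) * (a + (- (- a))))
(6) (- -1)  =[neg_neg ←]=  (- (- (- -1)))    ⊢ E2

YES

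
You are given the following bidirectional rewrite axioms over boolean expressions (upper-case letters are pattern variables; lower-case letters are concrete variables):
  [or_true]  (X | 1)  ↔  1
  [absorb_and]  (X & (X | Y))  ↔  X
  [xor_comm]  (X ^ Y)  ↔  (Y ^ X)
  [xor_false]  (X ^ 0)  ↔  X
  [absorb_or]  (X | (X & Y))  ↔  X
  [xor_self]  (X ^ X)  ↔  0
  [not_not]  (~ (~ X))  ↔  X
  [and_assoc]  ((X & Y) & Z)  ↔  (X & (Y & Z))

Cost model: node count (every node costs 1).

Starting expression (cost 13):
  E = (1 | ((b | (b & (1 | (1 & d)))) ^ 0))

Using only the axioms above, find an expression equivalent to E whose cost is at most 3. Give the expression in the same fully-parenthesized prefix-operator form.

(1 | b)   [cost 3]

1. [xor_false →] ((b | (b & (1 | (1 & d)))) ^ 0)  →  (b | (b & (1 | (1 & d))));  E = (1 | (b | (b & (1 | (1 & d)))))
2. [absorb_or →] (1 | (1 & d))  →  1;  E = (1 | (b | (b & 1)))
3. [absorb_or →] (b | (b & 1))  →  b;  cost 3 ≤ 3, done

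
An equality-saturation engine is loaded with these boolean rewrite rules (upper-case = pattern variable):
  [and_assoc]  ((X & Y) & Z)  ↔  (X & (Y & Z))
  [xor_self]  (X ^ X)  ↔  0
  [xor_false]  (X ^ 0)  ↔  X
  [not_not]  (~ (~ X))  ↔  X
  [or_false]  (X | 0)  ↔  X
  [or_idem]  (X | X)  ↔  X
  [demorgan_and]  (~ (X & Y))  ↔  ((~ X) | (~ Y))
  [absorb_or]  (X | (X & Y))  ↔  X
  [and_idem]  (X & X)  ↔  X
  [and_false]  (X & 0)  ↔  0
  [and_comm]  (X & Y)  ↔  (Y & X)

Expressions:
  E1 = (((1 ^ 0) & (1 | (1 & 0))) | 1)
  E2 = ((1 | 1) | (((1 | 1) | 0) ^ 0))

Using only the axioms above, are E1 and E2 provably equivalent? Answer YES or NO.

(1) (1 | (1 & 0))  =[absorb_or →]=  1    ⊢ (((1 ^ 0) & 1) | 1)
(2) (1 ^ 0)  =[xor_false →]=  1    ⊢ ((1 & 1) | 1)
(3) (1 & 1)  =[and_idem →]=  1    ⊢ (1 | 1)
(4) (1 | 1)  =[or_idem ←]=  ((1 | 1) | (1 | 1))
(5) (1 | 1)  =[or_false ←]=  ((1 | 1) | 0)    ⊢ ((1 | 1) | ((1 | 1) | 0))
(6) ((1 | 1) | 0)  =[xor_false ←]=  (((1 | 1) | 0) ^ 0)    ⊢ E2

YES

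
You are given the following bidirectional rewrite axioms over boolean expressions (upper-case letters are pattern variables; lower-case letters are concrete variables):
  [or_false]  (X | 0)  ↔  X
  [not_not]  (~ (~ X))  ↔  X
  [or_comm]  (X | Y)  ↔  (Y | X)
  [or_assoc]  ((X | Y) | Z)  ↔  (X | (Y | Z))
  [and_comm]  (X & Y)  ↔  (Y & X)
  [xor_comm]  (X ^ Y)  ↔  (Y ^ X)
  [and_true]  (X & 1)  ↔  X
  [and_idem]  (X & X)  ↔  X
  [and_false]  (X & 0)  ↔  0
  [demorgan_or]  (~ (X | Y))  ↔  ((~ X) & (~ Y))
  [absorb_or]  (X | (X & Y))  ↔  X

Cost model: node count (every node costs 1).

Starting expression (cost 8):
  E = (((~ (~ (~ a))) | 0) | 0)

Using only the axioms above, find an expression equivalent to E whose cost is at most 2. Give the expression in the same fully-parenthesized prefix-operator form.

1. [or_false →] ((~ (~ (~ a))) | 0)  →  (~ (~ (~ a)));  E = ((~ (~ (~ a))) | 0)
2. [not_not →] (~ (~ a))  →  a;  E = ((~ a) | 0)
3. [or_false →] ((~ a) | 0)  →  (~ a);  cost 2 ≤ 2, done

(~ a)   [cost 2]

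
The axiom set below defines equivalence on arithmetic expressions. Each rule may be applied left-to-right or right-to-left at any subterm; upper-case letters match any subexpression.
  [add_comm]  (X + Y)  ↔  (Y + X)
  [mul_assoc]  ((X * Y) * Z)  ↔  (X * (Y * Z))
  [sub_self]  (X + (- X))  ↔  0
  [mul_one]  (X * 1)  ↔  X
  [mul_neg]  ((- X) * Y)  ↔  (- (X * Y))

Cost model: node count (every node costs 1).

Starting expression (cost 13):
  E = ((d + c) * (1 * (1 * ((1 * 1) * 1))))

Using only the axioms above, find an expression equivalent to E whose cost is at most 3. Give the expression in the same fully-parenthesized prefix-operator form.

1. [mul_one →] ((1 * 1) * 1)  →  (1 * 1);  E = ((d + c) * (1 * (1 * (1 * 1))))
2. [mul_one →] (1 * 1)  →  1;  E = ((d + c) * (1 * (1 * 1)))
3. [mul_one →] (1 * 1)  →  1;  E = ((d + c) * (1 * 1))
4. [mul_one →] (1 * 1)  →  1;  E = ((d + c) * 1)
5. [mul_one →] ((d + c) * 1)  →  (d + c);  cost 3 ≤ 3, done

(d + c)   [cost 3]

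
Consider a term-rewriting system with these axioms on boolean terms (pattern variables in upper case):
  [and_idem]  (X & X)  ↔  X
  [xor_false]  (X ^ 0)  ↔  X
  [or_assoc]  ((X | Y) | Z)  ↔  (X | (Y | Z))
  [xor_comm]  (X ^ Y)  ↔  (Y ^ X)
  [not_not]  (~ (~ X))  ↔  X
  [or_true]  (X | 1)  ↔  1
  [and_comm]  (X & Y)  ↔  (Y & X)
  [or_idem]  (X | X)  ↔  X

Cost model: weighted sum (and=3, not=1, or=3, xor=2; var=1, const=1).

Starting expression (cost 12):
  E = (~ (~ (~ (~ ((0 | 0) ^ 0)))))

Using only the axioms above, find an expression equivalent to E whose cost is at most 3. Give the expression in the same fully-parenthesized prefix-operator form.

(1) (0 | 0)  =[or_idem →]=  0    ⊢ (~ (~ (~ (~ (0 ^ 0)))))
(2) (0 ^ 0)  =[xor_false →]=  0    ⊢ (~ (~ (~ (~ 0))))
(3) (~ (~ (~ 0)))  =[not_not →]=  (~ 0)    ⊢ cost 3, within 3

(~ (~ 0))   [cost 3]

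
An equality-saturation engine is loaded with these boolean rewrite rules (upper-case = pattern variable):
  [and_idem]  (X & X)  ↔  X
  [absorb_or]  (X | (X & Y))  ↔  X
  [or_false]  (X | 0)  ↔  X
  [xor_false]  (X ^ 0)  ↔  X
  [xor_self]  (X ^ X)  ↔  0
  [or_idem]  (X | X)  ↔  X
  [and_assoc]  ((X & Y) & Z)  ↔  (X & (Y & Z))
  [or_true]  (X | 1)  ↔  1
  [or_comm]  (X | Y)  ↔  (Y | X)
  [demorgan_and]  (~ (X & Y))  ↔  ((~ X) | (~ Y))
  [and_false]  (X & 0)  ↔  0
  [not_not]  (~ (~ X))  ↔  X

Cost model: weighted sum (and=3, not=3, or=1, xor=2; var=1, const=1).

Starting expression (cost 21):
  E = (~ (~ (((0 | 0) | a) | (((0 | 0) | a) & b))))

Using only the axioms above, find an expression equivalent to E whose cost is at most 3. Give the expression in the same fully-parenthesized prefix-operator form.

(0 | a)   [cost 3]

1. [absorb_or →] (((0 | 0) | a) | (((0 | 0) | a) & b))  →  ((0 | 0) | a);  E = (~ (~ ((0 | 0) | a)))
2. [or_false →] (0 | 0)  →  0;  E = (~ (~ (0 | a)))
3. [not_not →] (~ (~ (0 | a)))  →  (0 | a);  cost 3 ≤ 3, done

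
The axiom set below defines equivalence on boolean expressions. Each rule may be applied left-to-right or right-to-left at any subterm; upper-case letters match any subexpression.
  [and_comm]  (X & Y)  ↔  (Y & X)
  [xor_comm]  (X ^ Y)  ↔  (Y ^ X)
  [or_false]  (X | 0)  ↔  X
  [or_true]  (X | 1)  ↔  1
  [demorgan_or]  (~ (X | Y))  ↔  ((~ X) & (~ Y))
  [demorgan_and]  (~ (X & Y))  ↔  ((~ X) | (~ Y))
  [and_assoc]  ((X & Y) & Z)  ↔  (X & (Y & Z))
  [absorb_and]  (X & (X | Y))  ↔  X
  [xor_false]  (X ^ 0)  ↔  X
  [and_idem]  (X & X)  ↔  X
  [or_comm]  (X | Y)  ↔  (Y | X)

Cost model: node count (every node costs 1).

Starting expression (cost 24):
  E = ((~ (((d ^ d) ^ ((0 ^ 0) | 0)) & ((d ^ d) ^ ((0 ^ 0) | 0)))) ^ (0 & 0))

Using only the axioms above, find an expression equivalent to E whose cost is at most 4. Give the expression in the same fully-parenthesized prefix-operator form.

(~ (d ^ d))   [cost 4]

1. [and_idem →] (((d ^ d) ^ ((0 ^ 0) | 0)) & ((d ^ d) ^ ((0 ^ 0) | 0)))  →  ((d ^ d) ^ ((0 ^ 0) | 0));  E = ((~ ((d ^ d) ^ ((0 ^ 0) | 0))) ^ (0 & 0))
2. [or_false →] ((0 ^ 0) | 0)  →  (0 ^ 0);  E = ((~ ((d ^ d) ^ (0 ^ 0))) ^ (0 & 0))
3. [xor_false →] (0 ^ 0)  →  0;  E = ((~ ((d ^ d) ^ 0)) ^ (0 & 0))
4. [and_idem →] (0 & 0)  →  0;  E = ((~ ((d ^ d) ^ 0)) ^ 0)
5. [xor_false →] ((d ^ d) ^ 0)  →  (d ^ d);  E = ((~ (d ^ d)) ^ 0)
6. [xor_false →] ((~ (d ^ d)) ^ 0)  →  (~ (d ^ d));  cost 4 ≤ 4, done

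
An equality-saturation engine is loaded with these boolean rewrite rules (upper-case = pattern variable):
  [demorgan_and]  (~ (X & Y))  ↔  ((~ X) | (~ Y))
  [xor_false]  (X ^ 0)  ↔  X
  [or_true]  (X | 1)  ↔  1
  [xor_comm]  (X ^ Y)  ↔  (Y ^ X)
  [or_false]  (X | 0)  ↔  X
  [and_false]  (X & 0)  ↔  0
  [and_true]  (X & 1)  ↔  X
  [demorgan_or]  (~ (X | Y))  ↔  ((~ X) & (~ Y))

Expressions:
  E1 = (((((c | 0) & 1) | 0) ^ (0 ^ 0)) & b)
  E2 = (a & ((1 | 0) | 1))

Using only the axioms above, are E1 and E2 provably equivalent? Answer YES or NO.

NO

The axioms are sound identities: if E1 ↔* E2 then E1 and E2 evaluate identically under any assignment.
Under a=0, b=1, c=1: E1 evaluates to 1, E2 to 0. Distinct ⇒ no rewrite sequence connects them.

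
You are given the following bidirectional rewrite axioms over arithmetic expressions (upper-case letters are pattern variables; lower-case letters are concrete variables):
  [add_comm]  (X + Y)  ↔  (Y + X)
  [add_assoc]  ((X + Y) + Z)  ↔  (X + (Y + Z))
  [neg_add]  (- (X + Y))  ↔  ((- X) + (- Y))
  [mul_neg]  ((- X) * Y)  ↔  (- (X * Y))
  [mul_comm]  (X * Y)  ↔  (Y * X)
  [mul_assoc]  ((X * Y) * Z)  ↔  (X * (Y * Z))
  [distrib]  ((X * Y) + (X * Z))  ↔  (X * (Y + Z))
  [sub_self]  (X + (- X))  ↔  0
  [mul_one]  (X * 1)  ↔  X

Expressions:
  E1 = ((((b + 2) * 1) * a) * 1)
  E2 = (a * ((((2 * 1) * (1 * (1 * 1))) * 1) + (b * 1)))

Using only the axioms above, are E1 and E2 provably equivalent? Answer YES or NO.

1. [mul_one →] ((b + 2) * 1)  →  (b + 2);  E1 = (((b + 2) * a) * 1)
2. [mul_one →] (((b + 2) * a) * 1)  →  ((b + 2) * a)
3. [add_comm →] (b + 2)  →  (2 + b);  E1 = ((2 + b) * a)
4. [mul_comm →] ((2 + b) * a)  →  (a * (2 + b))
5. [mul_one ←] 2  →  (2 * 1);  E1 = (a * ((2 * 1) + b))
6. [mul_one ←] (2 * 1)  →  ((2 * 1) * 1);  E1 = (a * (((2 * 1) * 1) + b))
7. [mul_one ←] b  →  (b * 1);  E1 = (a * (((2 * 1) * 1) + (b * 1)))
8. [mul_one ←] 2  →  (2 * 1);  E1 = (a * ((((2 * 1) * 1) * 1) + (b * 1)))
9. [mul_one ←] 1  →  (1 * 1);  E1 = (a * ((((2 * 1) * (1 * 1)) * 1) + (b * 1)))
10. [mul_one ←] 1  →  (1 * 1);  this is E2

YES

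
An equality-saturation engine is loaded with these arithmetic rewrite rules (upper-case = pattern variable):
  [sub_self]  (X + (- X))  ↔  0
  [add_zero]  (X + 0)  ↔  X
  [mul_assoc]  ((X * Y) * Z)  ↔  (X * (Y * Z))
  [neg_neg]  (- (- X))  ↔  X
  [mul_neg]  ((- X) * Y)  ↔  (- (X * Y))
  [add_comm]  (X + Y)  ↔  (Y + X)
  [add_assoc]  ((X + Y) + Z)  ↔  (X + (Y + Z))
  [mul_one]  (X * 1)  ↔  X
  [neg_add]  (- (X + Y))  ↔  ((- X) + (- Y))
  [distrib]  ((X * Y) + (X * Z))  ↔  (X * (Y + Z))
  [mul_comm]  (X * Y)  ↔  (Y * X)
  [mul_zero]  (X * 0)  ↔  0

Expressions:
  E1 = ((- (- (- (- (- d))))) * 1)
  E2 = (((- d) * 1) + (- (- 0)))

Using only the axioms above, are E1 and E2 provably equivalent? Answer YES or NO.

1. [mul_one →] ((- (- (- (- (- d))))) * 1)  →  (- (- (- (- (- d)))))
2. [neg_neg →] (- (- d))  →  d;  E1 = (- (- (- d)))
3. [neg_neg →] (- (- (- d)))  →  (- d)
4. [add_zero ←] (- d)  →  ((- d) + 0)
5. [neg_neg ←] 0  →  (- (- 0));  E1 = ((- d) + (- (- 0)))
6. [mul_one ←] (- d)  →  ((- d) * 1);  this is E2

YES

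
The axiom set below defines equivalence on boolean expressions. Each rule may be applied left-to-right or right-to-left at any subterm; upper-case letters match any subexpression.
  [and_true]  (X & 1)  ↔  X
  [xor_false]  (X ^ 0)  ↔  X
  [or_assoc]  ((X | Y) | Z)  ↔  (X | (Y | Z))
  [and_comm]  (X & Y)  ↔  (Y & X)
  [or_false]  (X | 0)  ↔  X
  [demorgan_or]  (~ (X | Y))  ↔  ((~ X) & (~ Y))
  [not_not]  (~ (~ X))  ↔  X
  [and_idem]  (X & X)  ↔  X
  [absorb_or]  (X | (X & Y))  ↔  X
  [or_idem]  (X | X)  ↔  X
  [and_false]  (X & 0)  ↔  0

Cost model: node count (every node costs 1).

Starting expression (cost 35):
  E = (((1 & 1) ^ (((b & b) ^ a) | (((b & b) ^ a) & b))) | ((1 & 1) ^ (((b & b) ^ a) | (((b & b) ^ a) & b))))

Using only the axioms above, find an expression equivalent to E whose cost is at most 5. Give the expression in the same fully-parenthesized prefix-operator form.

step 1: or_idem (→) rewrites (((1 & 1) ^ (((b & b) ^ a) | (((b & b) ^ a) & b))) | ((1 & 1) ^ (((b & b) ^ a) | (((b & b) ^ a) & b)))) into ((1 & 1) ^ (((b & b) ^ a) | (((b & b) ^ a) & b)))
step 2: absorb_or (→) rewrites (((b & b) ^ a) | (((b & b) ^ a) & b)) into ((b & b) ^ a), now ((1 & 1) ^ ((b & b) ^ a))
step 3: and_idem (→) rewrites (1 & 1) into 1, now (1 ^ ((b & b) ^ a))
step 4: and_idem (→) rewrites (b & b) into b, reaching cost 5 (bound 5)

(1 ^ (b ^ a))   [cost 5]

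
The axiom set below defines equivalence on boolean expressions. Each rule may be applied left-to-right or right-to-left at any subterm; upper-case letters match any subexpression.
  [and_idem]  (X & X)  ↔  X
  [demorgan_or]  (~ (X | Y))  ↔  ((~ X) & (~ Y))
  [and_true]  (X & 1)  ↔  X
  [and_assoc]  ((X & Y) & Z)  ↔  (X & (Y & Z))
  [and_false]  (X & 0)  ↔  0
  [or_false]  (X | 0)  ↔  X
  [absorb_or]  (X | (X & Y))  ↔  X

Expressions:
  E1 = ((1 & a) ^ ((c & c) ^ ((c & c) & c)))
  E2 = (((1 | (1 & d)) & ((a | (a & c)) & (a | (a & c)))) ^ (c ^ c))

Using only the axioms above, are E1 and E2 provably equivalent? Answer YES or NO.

YES

(1) (c & c)  =[and_idem →]=  c    ⊢ ((1 & a) ^ ((c & c) ^ (c & c)))
(2) (c & c)  =[and_idem →]=  c    ⊢ ((1 & a) ^ ((c & c) ^ c))
(3) (c & c)  =[and_idem →]=  c    ⊢ ((1 & a) ^ (c ^ c))
(4) a  =[absorb_or ←]=  (a | (a & c))    ⊢ ((1 & (a | (a & c))) ^ (c ^ c))
(5) 1  =[absorb_or ←]=  (1 | (1 & d))    ⊢ (((1 | (1 & d)) & (a | (a & c))) ^ (c ^ c))
(6) (a | (a & c))  =[and_idem ←]=  ((a | (a & c)) & (a | (a & c)))    ⊢ E2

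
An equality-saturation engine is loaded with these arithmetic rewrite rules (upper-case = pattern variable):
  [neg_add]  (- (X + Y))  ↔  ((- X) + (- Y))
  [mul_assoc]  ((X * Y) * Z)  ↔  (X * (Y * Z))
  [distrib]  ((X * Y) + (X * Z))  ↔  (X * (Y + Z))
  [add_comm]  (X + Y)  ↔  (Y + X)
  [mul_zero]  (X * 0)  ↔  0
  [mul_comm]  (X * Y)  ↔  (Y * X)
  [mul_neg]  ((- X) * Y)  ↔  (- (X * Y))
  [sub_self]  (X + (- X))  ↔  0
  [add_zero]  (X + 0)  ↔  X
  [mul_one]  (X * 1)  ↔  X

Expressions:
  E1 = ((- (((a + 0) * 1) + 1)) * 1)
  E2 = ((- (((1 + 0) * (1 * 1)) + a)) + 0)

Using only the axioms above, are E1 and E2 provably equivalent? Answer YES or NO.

(1) (a + 0)  =[add_zero →]=  a    ⊢ ((- ((a * 1) + 1)) * 1)
(2) ((- ((a * 1) + 1)) * 1)  =[mul_one →]=  (- ((a * 1) + 1))
(3) (a * 1)  =[mul_one →]=  a    ⊢ (- (a + 1))
(4) 1  =[mul_one ←]=  (1 * 1)    ⊢ (- (a + (1 * 1)))
(5) (a + (1 * 1))  =[add_comm →]=  ((1 * 1) + a)    ⊢ (- ((1 * 1) + a))
(6) 1  =[add_zero ←]=  (1 + 0)    ⊢ (- (((1 + 0) * 1) + a))
(7) 1  =[mul_one ←]=  (1 * 1)    ⊢ (- (((1 + 0) * (1 * 1)) + a))
(8) (- (((1 + 0) * (1 * 1)) + a))  =[add_zero ←]=  ((- (((1 + 0) * (1 * 1)) + a)) + 0)    ⊢ E2

YES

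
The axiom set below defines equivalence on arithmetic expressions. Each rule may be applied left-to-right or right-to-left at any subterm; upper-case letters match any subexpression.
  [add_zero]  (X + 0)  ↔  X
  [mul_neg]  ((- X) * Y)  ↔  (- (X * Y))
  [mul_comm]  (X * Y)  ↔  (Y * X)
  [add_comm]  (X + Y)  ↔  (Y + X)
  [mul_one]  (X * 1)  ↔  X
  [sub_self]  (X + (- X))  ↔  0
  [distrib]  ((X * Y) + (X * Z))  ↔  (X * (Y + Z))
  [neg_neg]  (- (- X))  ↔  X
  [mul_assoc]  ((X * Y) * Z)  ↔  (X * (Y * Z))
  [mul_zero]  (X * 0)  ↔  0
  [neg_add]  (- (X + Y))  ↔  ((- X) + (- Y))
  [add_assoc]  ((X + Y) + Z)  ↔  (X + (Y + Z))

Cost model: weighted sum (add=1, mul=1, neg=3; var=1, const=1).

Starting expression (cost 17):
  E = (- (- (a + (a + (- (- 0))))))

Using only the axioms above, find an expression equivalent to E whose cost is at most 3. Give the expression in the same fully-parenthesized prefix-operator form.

step 1: neg_neg (→) rewrites (- (- (a + (a + (- (- 0)))))) into (a + (a + (- (- 0))))
step 2: neg_neg (→) rewrites (- (- 0)) into 0, now (a + (a + 0))
step 3: add_zero (→) rewrites (a + 0) into a, reaching cost 3 (bound 3)

(a + a)   [cost 3]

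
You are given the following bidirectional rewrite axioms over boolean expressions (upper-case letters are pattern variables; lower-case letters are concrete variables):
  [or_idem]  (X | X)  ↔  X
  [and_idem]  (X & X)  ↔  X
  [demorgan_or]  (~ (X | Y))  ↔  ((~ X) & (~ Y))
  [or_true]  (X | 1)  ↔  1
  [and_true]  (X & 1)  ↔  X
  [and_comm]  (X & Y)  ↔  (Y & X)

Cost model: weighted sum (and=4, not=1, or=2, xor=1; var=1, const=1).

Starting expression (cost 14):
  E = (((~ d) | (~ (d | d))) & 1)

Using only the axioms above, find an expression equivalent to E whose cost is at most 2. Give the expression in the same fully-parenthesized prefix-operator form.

(~ d)   [cost 2]

1. [or_idem →] (d | d)  →  d;  E = (((~ d) | (~ d)) & 1)
2. [or_idem →] ((~ d) | (~ d))  →  (~ d);  E = ((~ d) & 1)
3. [and_true →] ((~ d) & 1)  →  (~ d);  cost 2 ≤ 2, done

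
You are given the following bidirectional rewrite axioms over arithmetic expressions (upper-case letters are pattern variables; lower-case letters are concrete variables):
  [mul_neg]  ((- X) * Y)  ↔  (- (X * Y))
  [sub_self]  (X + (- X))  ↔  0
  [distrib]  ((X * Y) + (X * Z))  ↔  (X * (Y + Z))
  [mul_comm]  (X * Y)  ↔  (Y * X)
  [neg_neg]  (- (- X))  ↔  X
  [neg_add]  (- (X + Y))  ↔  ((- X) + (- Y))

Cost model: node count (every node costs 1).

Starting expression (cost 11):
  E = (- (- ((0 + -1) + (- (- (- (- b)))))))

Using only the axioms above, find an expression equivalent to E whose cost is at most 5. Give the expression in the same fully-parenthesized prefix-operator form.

step 1: neg_neg (→) rewrites (- (- (- (- b)))) into (- (- b)), now (- (- ((0 + -1) + (- (- b)))))
step 2: neg_neg (→) rewrites (- (- b)) into b, now (- (- ((0 + -1) + b)))
step 3: neg_neg (→) rewrites (- (- ((0 + -1) + b))) into ((0 + -1) + b), reaching cost 5 (bound 5)

((0 + -1) + b)   [cost 5]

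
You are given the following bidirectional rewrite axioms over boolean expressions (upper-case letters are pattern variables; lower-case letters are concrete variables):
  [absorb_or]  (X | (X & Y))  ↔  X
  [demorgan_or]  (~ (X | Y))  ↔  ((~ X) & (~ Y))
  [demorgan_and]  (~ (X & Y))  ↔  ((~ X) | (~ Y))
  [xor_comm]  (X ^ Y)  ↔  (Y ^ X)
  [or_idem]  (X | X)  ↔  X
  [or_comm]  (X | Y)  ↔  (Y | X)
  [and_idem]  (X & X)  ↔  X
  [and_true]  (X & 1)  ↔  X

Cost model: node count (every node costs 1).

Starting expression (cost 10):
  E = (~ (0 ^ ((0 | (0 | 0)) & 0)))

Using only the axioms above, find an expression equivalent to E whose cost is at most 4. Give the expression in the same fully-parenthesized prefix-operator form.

(~ (0 ^ 0))   [cost 4]

1. [or_idem →] (0 | 0)  →  0;  E = (~ (0 ^ ((0 | 0) & 0)))
2. [or_idem →] (0 | 0)  →  0;  E = (~ (0 ^ (0 & 0)))
3. [and_idem →] (0 & 0)  →  0;  cost 4 ≤ 4, done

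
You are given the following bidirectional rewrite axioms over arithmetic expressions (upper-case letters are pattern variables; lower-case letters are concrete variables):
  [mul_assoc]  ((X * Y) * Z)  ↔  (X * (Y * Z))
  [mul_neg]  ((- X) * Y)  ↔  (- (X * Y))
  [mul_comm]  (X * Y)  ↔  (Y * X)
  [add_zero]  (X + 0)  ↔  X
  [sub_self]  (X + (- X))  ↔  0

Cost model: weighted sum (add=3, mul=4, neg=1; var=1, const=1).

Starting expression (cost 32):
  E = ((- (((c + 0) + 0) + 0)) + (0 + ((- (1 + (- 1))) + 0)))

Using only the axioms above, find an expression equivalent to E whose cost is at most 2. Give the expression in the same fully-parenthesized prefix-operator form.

1. [sub_self →] (1 + (- 1))  →  0;  E = ((- (((c + 0) + 0) + 0)) + (0 + ((- 0) + 0)))
2. [add_zero →] (((c + 0) + 0) + 0)  →  ((c + 0) + 0);  E = ((- ((c + 0) + 0)) + (0 + ((- 0) + 0)))
3. [add_zero →] ((- 0) + 0)  →  (- 0);  E = ((- ((c + 0) + 0)) + (0 + (- 0)))
4. [sub_self →] (0 + (- 0))  →  0;  E = ((- ((c + 0) + 0)) + 0)
5. [add_zero →] ((- ((c + 0) + 0)) + 0)  →  (- ((c + 0) + 0))
6. [add_zero →] (c + 0)  →  c;  E = (- (c + 0))
7. [add_zero →] (c + 0)  →  c;  cost 2 ≤ 2, done

(- c)   [cost 2]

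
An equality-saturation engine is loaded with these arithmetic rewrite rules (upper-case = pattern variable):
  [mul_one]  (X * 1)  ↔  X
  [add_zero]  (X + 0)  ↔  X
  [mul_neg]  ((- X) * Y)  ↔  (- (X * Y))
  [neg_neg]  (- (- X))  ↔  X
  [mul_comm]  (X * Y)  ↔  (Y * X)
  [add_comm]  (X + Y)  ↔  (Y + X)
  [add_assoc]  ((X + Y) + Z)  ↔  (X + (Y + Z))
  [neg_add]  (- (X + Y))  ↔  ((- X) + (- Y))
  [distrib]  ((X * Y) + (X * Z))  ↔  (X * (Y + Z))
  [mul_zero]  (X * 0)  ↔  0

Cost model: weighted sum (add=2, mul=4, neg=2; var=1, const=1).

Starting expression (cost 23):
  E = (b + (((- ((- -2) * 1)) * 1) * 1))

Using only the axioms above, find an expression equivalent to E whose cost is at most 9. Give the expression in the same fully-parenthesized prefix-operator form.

1. [mul_one →] ((- -2) * 1)  →  (- -2);  E = (b + (((- (- -2)) * 1) * 1))
2. [neg_neg →] (- (- -2))  →  -2;  E = (b + ((-2 * 1) * 1))
3. [mul_one →] (-2 * 1)  →  -2;  cost 9 ≤ 9, done

(b + (-2 * 1))   [cost 9]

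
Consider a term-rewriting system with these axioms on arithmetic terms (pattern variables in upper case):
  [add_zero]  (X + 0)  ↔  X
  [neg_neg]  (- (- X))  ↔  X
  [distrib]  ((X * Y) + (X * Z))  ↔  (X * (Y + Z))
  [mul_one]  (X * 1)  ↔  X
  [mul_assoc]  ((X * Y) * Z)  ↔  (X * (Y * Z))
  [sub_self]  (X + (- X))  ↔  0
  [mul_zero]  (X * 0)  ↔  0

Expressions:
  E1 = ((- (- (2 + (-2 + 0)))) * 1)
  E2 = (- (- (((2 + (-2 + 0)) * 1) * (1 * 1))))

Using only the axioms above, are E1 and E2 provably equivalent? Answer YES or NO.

YES

1. [neg_neg →] (- (- (2 + (-2 + 0))))  →  (2 + (-2 + 0));  E1 = ((2 + (-2 + 0)) * 1)
2. [add_zero →] (-2 + 0)  →  -2;  E1 = ((2 + -2) * 1)
3. [mul_one ←] (2 + -2)  →  ((2 + -2) * 1);  E1 = (((2 + -2) * 1) * 1)
4. [mul_one ←] 1  →  (1 * 1);  E1 = (((2 + -2) * 1) * (1 * 1))
5. [neg_neg ←] (((2 + -2) * 1) * (1 * 1))  →  (- (- (((2 + -2) * 1) * (1 * 1))))
6. [add_zero ←] -2  →  (-2 + 0);  this is E2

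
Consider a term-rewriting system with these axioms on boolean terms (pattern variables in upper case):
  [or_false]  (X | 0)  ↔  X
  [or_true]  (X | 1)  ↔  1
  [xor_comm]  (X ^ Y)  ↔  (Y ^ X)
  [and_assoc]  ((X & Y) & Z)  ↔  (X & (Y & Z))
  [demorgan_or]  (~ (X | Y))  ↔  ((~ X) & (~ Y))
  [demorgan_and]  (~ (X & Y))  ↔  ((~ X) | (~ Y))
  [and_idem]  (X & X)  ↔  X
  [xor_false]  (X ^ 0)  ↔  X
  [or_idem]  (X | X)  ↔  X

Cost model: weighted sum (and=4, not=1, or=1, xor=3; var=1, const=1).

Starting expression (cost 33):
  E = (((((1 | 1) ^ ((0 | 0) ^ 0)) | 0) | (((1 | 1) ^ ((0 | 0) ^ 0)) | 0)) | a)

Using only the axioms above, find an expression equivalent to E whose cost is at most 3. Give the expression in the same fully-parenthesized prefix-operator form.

1. [or_idem →] ((((1 | 1) ^ ((0 | 0) ^ 0)) | 0) | (((1 | 1) ^ ((0 | 0) ^ 0)) | 0))  →  (((1 | 1) ^ ((0 | 0) ^ 0)) | 0);  E = ((((1 | 1) ^ ((0 | 0) ^ 0)) | 0) | a)
2. [or_false →] (((1 | 1) ^ ((0 | 0) ^ 0)) | 0)  →  ((1 | 1) ^ ((0 | 0) ^ 0));  E = (((1 | 1) ^ ((0 | 0) ^ 0)) | a)
3. [or_idem →] (1 | 1)  →  1;  E = ((1 ^ ((0 | 0) ^ 0)) | a)
4. [xor_false →] ((0 | 0) ^ 0)  →  (0 | 0);  E = ((1 ^ (0 | 0)) | a)
5. [or_false →] (0 | 0)  →  0;  E = ((1 ^ 0) | a)
6. [xor_false →] (1 ^ 0)  →  1;  cost 3 ≤ 3, done

(1 | a)   [cost 3]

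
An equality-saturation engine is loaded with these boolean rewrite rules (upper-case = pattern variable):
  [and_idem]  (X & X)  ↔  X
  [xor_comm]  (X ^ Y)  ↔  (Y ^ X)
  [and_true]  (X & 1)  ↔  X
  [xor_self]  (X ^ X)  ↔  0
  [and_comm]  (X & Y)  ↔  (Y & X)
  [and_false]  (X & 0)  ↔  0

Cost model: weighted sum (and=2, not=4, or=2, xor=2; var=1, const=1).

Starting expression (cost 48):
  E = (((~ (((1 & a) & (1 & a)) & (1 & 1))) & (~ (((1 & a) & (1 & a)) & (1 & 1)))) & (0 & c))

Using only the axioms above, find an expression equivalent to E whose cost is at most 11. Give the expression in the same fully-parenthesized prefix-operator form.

((~ a) & (0 & c))   [cost 11]

step 1: and_idem (→) rewrites ((~ (((1 & a) & (1 & a)) & (1 & 1))) & (~ (((1 & a) & (1 & a)) & (1 & 1)))) into (~ (((1 & a) & (1 & a)) & (1 & 1))), now ((~ (((1 & a) & (1 & a)) & (1 & 1))) & (0 & c))
step 2: and_idem (→) rewrites (1 & 1) into 1, now ((~ (((1 & a) & (1 & a)) & 1)) & (0 & c))
step 3: and_idem (→) rewrites ((1 & a) & (1 & a)) into (1 & a), now ((~ ((1 & a) & 1)) & (0 & c))
step 4: and_true (→) rewrites ((1 & a) & 1) into (1 & a), now ((~ (1 & a)) & (0 & c))
step 5: and_comm (→) rewrites (1 & a) into (a & 1), now ((~ (a & 1)) & (0 & c))
step 6: and_true (→) rewrites (a & 1) into a, reaching cost 11 (bound 11)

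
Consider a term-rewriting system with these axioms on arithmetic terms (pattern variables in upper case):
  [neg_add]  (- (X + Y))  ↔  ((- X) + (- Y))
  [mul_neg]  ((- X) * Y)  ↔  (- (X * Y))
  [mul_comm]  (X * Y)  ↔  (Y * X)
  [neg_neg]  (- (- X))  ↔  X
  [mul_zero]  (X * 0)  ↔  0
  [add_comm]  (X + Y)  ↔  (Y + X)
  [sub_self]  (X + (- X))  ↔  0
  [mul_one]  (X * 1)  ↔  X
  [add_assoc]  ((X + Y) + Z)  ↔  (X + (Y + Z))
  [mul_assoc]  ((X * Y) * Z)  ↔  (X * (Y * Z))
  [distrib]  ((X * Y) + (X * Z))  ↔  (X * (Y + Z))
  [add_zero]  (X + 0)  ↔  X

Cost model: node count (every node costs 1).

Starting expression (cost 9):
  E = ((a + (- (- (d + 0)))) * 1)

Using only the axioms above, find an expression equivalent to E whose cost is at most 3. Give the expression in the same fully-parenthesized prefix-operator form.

(a + d)   [cost 3]

step 1: add_zero (→) rewrites (d + 0) into d, now ((a + (- (- d))) * 1)
step 2: mul_one (→) rewrites ((a + (- (- d))) * 1) into (a + (- (- d)))
step 3: neg_neg (→) rewrites (- (- d)) into d, reaching cost 3 (bound 3)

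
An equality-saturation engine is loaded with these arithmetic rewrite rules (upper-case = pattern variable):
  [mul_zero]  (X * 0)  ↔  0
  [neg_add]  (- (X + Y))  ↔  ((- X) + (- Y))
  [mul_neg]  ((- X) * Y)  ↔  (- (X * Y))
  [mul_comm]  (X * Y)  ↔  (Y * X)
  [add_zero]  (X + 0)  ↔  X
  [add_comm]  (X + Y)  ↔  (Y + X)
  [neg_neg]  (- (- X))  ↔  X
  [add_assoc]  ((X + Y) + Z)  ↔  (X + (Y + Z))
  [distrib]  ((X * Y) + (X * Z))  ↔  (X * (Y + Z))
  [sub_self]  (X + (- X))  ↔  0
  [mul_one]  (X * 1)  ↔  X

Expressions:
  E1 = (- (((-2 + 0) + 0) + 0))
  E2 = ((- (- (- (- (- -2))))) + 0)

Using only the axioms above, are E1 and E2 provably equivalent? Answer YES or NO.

(1) (((-2 + 0) + 0) + 0)  =[add_zero →]=  ((-2 + 0) + 0)    ⊢ (- ((-2 + 0) + 0))
(2) (-2 + 0)  =[add_zero →]=  -2    ⊢ (- (-2 + 0))
(3) (-2 + 0)  =[add_zero →]=  -2    ⊢ (- -2)
(4) (- -2)  =[neg_neg ←]=  (- (- (- -2)))
(5) (- (- (- -2)))  =[neg_neg ←]=  (- (- (- (- (- -2)))))
(6) (- (- (- (- (- -2)))))  =[add_zero ←]=  ((- (- (- (- (- -2))))) + 0)    ⊢ E2

YES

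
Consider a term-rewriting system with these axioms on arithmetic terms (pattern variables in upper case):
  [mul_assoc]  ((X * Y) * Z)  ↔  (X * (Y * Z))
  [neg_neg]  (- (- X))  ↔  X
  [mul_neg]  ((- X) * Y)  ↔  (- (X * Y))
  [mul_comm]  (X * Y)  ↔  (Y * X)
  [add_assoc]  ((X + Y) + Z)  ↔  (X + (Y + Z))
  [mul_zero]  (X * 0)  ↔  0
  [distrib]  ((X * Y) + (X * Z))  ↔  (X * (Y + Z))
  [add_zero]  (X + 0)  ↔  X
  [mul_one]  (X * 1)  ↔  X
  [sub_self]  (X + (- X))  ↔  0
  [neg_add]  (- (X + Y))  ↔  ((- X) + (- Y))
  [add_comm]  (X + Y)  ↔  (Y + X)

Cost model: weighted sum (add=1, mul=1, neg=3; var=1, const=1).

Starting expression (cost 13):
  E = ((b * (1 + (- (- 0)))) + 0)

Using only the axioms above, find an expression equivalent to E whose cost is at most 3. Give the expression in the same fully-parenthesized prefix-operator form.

(1) (- (- 0))  =[neg_neg →]=  0    ⊢ ((b * (1 + 0)) + 0)
(2) (1 + 0)  =[add_zero →]=  1    ⊢ ((b * 1) + 0)
(3) (b * 1)  =[mul_one →]=  b    ⊢ cost 3, within 3

(b + 0)   [cost 3]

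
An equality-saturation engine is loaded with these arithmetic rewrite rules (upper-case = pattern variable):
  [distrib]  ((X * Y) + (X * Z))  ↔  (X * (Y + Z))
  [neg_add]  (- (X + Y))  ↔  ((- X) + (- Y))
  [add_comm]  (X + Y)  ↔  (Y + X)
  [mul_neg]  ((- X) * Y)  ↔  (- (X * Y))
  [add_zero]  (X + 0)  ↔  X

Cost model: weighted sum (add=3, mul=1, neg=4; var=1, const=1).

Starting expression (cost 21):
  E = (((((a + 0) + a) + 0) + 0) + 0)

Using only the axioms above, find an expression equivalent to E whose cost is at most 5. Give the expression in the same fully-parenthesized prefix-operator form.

(a + a)   [cost 5]

step 1: add_zero (→) rewrites (a + 0) into a, now ((((a + a) + 0) + 0) + 0)
step 2: add_comm (→) rewrites ((((a + a) + 0) + 0) + 0) into (0 + (((a + a) + 0) + 0))
step 3: add_zero (→) rewrites ((a + a) + 0) into (a + a), now (0 + ((a + a) + 0))
step 4: add_comm (→) rewrites (0 + ((a + a) + 0)) into (((a + a) + 0) + 0)
step 5: add_zero (→) rewrites ((a + a) + 0) into (a + a), now ((a + a) + 0)
step 6: add_zero (→) rewrites ((a + a) + 0) into (a + a), reaching cost 5 (bound 5)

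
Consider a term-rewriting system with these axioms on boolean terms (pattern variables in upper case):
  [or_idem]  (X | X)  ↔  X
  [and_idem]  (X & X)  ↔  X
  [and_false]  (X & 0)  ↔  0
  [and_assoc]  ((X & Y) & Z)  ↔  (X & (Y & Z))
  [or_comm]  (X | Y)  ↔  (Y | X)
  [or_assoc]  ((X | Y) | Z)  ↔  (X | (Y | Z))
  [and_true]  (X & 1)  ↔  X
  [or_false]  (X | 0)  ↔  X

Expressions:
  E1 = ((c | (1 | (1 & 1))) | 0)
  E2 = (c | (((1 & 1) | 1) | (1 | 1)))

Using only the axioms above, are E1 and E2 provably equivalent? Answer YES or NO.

step 1: or_false (→) rewrites ((c | (1 | (1 & 1))) | 0) into (c | (1 | (1 & 1)))
step 2: and_true (→) rewrites (1 & 1) into 1, now (c | (1 | 1))
step 3: or_idem (←) rewrites (1 | 1) into ((1 | 1) | (1 | 1)), now (c | ((1 | 1) | (1 | 1)))
step 4: and_true (←) rewrites 1 into (1 & 1), which is E2

YES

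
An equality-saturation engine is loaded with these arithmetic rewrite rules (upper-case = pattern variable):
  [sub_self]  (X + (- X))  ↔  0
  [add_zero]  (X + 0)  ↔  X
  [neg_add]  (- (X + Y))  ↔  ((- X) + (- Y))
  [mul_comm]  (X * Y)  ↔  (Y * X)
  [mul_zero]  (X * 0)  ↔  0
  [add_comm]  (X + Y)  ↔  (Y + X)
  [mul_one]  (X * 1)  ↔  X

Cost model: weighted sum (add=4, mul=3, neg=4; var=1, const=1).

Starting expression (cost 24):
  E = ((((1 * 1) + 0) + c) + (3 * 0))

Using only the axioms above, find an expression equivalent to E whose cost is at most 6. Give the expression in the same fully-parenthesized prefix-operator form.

(1 + c)   [cost 6]

1. [mul_one →] (1 * 1)  →  1;  E = (((1 + 0) + c) + (3 * 0))
2. [mul_zero →] (3 * 0)  →  0;  E = (((1 + 0) + c) + 0)
3. [add_zero →] (((1 + 0) + c) + 0)  →  ((1 + 0) + c)
4. [add_zero →] (1 + 0)  →  1;  cost 6 ≤ 6, done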